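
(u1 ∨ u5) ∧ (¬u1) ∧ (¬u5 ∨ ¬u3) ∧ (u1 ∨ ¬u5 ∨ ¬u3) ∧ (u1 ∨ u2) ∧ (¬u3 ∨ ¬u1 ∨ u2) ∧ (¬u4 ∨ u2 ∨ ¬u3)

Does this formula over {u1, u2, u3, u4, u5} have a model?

From the singleton clause (¬u1), u1 = False.
From the singleton clause (u5), u5 = True.
From the singleton clause (¬u3), u3 = False.
From the singleton clause (u2), u2 = True.
Every clause is now satisfied; u4 is unconstrained.
A satisfying assignment: u1 ↦ False; u2 ↦ True; u3 ↦ False; u4 ↦ True; u5 ↦ True.

Satisfiable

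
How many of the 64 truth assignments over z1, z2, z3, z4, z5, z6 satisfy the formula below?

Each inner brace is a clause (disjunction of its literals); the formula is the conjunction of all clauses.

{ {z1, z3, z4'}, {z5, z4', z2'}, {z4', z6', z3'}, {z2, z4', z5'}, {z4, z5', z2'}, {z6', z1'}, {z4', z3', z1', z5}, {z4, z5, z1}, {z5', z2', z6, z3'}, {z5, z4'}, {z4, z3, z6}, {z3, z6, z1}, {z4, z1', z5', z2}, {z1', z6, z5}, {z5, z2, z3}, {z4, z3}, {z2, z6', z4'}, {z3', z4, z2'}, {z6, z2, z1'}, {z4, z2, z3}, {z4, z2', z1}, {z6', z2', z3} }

There are 2^6 = 64 truth assignments over (z1, z2, z3, z4, z5, z6).
Split on z4. With z4 = 1, the clauses containing z4 are satisfied and z4' drops from the rest; 1 of the 2^5 = 32 assignments to the other variables satisfy what remains.
With z4 = 0, by the same count on the reduced clause set, 2 assignments work.
Total: 1 + 2 = 3.

3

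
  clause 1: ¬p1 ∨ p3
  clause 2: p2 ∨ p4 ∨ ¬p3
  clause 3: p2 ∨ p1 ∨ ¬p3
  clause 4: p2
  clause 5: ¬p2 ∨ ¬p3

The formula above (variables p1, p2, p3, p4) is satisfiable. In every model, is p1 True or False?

False

Suppose p1 = True.
(p3) alone gives p3 = True.
(p2) alone gives p2 = True.
But (¬p2) is also a unit clause — contradiction.
So every satisfying assignment has p1 = False.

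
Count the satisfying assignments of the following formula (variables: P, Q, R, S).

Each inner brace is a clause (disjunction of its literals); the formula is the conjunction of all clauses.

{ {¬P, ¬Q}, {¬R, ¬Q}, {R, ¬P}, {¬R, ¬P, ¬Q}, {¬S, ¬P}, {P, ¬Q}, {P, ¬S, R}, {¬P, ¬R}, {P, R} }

2

There are 2^4 = 16 truth assignments over (P, Q, R, S).
Split on R. With R = True, the clauses containing R are satisfied and ¬R drops from the rest; 2 of the 2^3 = 8 assignments to the other variables satisfy what remains.
With R = False, by the same count on the reduced clause set, 0 assignments work.
(One model: P=F, Q=F, R=T, S=F.)
Total: 2 + 0 = 2.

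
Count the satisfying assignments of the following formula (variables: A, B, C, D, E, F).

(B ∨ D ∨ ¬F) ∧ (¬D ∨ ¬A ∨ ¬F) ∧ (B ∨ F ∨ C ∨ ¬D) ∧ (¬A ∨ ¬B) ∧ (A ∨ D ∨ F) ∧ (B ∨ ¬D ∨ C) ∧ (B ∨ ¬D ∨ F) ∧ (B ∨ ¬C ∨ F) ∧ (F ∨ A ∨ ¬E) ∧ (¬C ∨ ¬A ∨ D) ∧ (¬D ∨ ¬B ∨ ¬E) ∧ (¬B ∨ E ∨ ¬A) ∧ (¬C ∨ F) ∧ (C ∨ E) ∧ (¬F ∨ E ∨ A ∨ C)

There are 2^6 = 64 truth assignments over (A, B, C, D, E, F).
Split on D. With D = True, the clauses containing D are satisfied and ¬D drops from the rest; 3 of the 2^5 = 32 assignments to the other variables satisfy what remains.
With D = False, by the same count on the reduced clause set, 4 assignments work.
(One model: A=F, B=F, C=T, D=T, E=F, F=T.)
Total: 3 + 4 = 7.

7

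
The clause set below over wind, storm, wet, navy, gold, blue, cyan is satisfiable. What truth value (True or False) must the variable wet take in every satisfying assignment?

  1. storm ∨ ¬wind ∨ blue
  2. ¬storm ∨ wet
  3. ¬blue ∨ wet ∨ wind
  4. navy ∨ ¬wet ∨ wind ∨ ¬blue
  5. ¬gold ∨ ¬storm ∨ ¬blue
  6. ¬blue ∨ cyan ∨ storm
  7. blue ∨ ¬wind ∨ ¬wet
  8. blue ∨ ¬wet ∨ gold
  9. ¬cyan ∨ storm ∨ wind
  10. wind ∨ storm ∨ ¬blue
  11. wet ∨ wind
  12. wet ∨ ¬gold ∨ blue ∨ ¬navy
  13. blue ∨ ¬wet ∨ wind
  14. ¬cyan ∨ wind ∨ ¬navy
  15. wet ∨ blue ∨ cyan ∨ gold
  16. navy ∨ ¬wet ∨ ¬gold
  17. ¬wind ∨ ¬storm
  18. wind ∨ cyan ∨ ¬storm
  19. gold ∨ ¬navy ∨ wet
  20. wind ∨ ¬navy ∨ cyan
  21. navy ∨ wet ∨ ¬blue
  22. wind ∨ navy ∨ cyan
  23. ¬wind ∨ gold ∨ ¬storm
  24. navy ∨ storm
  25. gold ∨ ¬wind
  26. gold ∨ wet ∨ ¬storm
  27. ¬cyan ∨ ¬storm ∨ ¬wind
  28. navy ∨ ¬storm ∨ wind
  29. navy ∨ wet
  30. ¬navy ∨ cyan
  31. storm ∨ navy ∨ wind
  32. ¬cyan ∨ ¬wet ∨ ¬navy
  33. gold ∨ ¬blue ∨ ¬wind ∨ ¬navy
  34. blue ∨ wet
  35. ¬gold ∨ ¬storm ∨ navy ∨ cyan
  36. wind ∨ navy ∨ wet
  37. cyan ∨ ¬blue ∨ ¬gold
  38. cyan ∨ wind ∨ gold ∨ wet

False

Suppose wet = True.
Branch on blue: set blue = True.
Branch on navy: set navy = True.
The clause (cyan) is unit, so cyan = True.
But (¬cyan) is also a unit clause — contradiction.
Undo navy and try navy = False.
The clause (wind) is unit, so wind = True.
The clause (¬gold) is unit, so gold = False.
But (gold) is also a unit clause — contradiction.
Neither navy = True nor navy = False works.
Undo blue and try blue = False.
The clause (¬wind) is unit, so wind = False.
But (wind) is also a unit clause — contradiction.
Neither blue = True nor blue = False works.
So every satisfying assignment has wet = False.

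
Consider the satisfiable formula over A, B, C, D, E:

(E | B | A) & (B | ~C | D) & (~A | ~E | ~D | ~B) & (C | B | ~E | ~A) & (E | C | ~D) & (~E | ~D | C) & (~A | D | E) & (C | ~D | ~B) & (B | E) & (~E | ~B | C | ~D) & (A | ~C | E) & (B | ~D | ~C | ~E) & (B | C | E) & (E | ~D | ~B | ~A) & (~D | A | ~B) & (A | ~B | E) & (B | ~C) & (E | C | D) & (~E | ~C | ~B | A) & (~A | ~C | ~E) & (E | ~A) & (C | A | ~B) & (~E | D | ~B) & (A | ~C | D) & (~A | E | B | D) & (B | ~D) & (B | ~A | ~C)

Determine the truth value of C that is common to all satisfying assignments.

False

Suppose C = 1.
(B) alone gives B = 1.
Suppose A = 1.
(~E) alone gives E = 0.
But (E) is also a unit clause — contradiction.
That branch fails; take A = 0 instead.
(E) alone gives E = 1.
But (~E) is also a unit clause — contradiction.
Both values of A lead to a conflict.
So every satisfying assignment has C = False.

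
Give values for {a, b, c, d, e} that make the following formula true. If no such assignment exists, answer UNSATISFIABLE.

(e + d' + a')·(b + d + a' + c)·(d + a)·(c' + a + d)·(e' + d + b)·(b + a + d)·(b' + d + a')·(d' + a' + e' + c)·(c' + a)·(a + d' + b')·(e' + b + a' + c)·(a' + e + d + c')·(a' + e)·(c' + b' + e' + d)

a=1; b=1; c=1; d=1; e=1

Case d = 1:
Case e = 1:
Case a = 1:
The clause (c) is unit, so c = 1.
Every clause is now satisfied; b is unconstrained.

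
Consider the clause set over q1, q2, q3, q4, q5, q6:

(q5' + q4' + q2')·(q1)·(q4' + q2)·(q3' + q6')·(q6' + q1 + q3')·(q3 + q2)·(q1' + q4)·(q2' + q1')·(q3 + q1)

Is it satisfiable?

From the singleton clause (q1), q1 = 1.
From the singleton clause (q4), q4 = 1.
From the singleton clause (q2), q2 = 1.
Now (q2') is unsatisfied and unit — conflict.
No assignment satisfies every clause.

No, unsatisfiable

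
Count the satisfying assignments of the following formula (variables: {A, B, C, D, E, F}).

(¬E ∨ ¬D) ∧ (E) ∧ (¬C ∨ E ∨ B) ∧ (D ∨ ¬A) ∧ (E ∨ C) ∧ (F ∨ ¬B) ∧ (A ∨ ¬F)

There are 2^6 = 64 truth assignments over (A, B, C, D, E, F).
Split on A. With A = True, the clauses containing A are satisfied and ¬A drops from the rest; 0 of the 2^5 = 32 assignments to the other variables satisfy what remains.
With A = False, by the same count on the reduced clause set, 2 assignments work.
(One model: A=F, B=F, C=F, D=F, E=T, F=F.)
Total: 0 + 2 = 2.

2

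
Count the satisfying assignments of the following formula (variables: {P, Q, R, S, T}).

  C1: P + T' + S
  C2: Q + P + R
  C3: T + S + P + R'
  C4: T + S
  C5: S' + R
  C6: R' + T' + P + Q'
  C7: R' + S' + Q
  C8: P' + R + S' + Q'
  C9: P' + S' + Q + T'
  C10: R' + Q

There are 2^5 = 32 truth assignments over (P, Q, R, S, T).
Split on S. With S = 1, the clauses containing S are satisfied and S' drops from the rest; 3 of the 2^4 = 16 assignments to the other variables satisfy what remains.
With S = 0, by the same count on the reduced clause set, 3 assignments work.
(One model: P=F, Q=T, R=T, S=T, T=F.)
Total: 3 + 3 = 6.

6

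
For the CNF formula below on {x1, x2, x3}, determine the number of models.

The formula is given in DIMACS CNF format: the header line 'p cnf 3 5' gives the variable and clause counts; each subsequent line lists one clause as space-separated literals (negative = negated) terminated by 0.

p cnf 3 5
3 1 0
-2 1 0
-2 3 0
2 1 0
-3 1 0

There are 2^3 = 8 truth assignments over (x1, x2, x3).
Check each against the 5 clauses (columns in the order x1, x2, x3):
  F F F  ✗ fails (x3 ∨ x1)
  F F T  ✗ fails (x2 ∨ x1)
  F T F  ✗ fails (x3 ∨ x1)
  F T T  ✗ fails (¬x2 ∨ x1)
  T F F  ✓ satisfies all
  T F T  ✓ satisfies all
  T T F  ✗ fails (¬x2 ∨ x3)
  T T T  ✓ satisfies all
3 of the 8 rows are models.

3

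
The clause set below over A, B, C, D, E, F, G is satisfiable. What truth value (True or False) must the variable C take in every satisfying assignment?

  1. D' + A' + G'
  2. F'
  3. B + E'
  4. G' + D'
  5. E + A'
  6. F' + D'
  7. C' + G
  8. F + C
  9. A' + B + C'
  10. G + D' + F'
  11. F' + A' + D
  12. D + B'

Suppose C = 0.
(F') alone gives F = 0.
But (F) is also a unit clause — contradiction.
So every satisfying assignment has C = True.

True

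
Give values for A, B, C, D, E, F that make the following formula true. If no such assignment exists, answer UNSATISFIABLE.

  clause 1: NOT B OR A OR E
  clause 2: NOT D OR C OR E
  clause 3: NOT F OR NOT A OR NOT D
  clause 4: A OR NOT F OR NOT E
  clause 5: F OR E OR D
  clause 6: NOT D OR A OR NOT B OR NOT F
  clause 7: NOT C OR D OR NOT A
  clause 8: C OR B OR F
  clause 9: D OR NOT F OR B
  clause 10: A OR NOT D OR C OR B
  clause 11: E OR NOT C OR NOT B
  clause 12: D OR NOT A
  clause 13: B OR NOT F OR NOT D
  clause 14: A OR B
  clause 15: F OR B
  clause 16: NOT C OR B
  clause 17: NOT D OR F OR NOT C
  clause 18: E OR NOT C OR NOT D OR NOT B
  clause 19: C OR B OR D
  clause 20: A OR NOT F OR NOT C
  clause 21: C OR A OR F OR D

Branch on D: set D = true.
Branch on C: set C = false.
(E) alone gives E = true.
Branch on F: set F = false.
(B) alone gives B = true.
No clause remains; A is free.

A=true,  B=true,  C=false,  D=true,  E=true,  F=false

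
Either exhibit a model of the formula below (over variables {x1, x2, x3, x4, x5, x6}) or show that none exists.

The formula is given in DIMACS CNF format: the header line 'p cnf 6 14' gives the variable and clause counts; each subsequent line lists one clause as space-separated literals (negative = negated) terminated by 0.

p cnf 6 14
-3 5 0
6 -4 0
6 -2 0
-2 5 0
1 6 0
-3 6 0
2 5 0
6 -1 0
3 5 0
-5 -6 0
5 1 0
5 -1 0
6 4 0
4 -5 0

Case x3 = False:
From the singleton clause (x5), x5 = True.
From the singleton clause (¬x6), x6 = False.
From the singleton clause (¬x4), x4 = False.
That conflicts with the unit clause (x4).
Backtrack on x3: now try x3 = True.
From the singleton clause (x5), x5 = True.
From the singleton clause (x6), x6 = True.
That conflicts with the unit clause (¬x6).
Neither x3 = True nor x3 = False works.

UNSATISFIABLE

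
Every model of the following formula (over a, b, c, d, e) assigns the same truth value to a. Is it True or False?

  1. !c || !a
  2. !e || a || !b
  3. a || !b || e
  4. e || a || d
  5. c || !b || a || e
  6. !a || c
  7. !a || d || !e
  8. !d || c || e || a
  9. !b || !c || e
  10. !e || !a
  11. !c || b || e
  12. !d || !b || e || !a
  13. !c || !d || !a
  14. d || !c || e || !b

Suppose a = true.
(!c) alone gives c = false.
That conflicts with the unit clause (c).
So every satisfying assignment has a = False.

False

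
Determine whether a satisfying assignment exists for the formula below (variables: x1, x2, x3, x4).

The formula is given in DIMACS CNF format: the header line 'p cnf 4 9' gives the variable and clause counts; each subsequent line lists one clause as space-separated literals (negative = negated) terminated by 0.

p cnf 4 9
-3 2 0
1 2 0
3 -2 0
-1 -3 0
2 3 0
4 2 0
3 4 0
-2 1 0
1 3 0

Unsatisfiable

Try x3 = False.
(¬x2) alone gives x2 = False.
Now (x2) is unsatisfied and unit — conflict.
So x3 must be the other value — set x3 = True.
(x2) alone gives x2 = True.
(¬x1) alone gives x1 = False.
Now (x1) is unsatisfied and unit — conflict.
Neither x3 = True nor x3 = False works.
No assignment satisfies every clause.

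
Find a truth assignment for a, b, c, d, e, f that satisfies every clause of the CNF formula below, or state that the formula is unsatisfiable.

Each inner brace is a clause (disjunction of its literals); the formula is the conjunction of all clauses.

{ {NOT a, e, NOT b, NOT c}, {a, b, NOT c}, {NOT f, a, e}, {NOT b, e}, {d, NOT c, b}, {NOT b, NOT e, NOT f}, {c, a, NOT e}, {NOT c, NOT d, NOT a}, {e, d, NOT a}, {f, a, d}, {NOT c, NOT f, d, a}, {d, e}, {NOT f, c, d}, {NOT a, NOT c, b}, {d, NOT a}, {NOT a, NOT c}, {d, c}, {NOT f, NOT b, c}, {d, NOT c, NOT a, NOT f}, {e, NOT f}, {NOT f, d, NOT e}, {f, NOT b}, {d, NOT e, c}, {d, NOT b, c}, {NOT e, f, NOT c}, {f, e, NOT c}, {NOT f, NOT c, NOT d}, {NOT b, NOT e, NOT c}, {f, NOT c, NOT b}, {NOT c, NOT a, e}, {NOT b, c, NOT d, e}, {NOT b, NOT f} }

a=true; b=false; c=false; d=true; e=true; f=true

Case b = false:
Case a = true:
(NOT c) alone gives c = false.
(d) alone gives d = true.
Case e = true:
Every clause is now satisfied; f is unconstrained.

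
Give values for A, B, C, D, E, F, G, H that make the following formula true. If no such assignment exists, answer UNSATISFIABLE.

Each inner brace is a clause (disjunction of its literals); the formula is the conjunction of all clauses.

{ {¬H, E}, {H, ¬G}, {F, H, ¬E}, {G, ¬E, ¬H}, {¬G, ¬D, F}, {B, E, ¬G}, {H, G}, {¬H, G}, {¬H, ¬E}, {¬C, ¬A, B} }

Case H = False:
The clause (¬G) is unit, so G = False.
That conflicts with the unit clause (G).
Undo H and try H = True.
The clause (E) is unit, so E = True.
That conflicts with the unit clause (¬E).
Neither H = True nor H = False works.

UNSATISFIABLE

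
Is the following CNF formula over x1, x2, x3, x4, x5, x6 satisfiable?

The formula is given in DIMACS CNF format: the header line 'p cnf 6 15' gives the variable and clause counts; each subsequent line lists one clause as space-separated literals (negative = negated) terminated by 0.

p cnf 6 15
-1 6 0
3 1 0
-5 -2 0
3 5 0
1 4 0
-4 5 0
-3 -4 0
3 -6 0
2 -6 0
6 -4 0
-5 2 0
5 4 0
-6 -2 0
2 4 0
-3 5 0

Try x1 = False.
From the singleton clause (x3), x3 = True.
From the singleton clause (x4), x4 = True.
But (¬x4) is also a unit clause — contradiction.
That branch fails; take x1 = True instead.
From the singleton clause (x6), x6 = True.
From the singleton clause (x3), x3 = True.
From the singleton clause (¬x4), x4 = False.
From the singleton clause (x2), x2 = True.
But (¬x2) is also a unit clause — contradiction.
Either choice for x1 ends in contradiction.
No assignment satisfies every clause.

Unsatisfiable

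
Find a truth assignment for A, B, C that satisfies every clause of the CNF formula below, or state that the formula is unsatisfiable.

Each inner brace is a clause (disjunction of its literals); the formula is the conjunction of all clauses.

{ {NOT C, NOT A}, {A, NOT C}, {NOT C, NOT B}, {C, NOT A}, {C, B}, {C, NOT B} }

Branch on C: set C = false.
(NOT A) alone gives A = false.
(B) alone gives B = true.
But (NOT B) is also a unit clause — contradiction.
So C must be the other value — set C = true.
(NOT A) alone gives A = false.
But (A) is also a unit clause — contradiction.
Either choice for C ends in contradiction.

UNSATISFIABLE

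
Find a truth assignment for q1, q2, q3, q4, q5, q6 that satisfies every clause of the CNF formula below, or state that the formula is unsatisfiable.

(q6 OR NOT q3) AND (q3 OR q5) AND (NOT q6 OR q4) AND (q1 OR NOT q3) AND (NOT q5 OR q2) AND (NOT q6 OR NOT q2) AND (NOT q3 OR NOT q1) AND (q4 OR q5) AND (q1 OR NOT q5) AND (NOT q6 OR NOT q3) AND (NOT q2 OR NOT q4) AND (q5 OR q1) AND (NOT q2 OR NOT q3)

q1: true; q2: true; q3: false; q4: false; q5: true; q6: false

Try q6 = false.
Unit clause (NOT q3) forces q3 = false.
Unit clause (q5) forces q5 = true.
Unit clause (q2) forces q2 = true.
Unit clause (q1) forces q1 = true.
Unit clause (NOT q4) forces q4 = false.
This assignment satisfies each clause.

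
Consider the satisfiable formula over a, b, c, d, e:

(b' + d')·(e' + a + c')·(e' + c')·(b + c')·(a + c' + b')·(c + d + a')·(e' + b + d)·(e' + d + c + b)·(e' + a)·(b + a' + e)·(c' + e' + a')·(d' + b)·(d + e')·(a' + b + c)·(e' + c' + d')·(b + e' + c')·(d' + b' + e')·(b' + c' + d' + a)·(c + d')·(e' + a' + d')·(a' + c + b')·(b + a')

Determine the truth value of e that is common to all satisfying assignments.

Suppose e = 1.
From the singleton clause (c'), c = 0.
From the singleton clause (a), a = 1.
From the singleton clause (d), d = 1.
Now (d') is unsatisfied and unit — conflict.
So every satisfying assignment has e = False.

False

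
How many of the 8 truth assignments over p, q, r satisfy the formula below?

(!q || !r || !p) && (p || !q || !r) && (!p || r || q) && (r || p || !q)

4

There are 2^3 = 8 truth assignments over (p, q, r).
Check each against the 4 clauses (columns in the order p, q, r):
  F F F  ✓ satisfies all
  F F T  ✓ satisfies all
  F T F  ✗ fails (r || p || !q)
  F T T  ✗ fails (p || !q || !r)
  T F F  ✗ fails (!p || r || q)
  T F T  ✓ satisfies all
  T T F  ✓ satisfies all
  T T T  ✗ fails (!q || !r || !p)
4 of the 8 rows are models.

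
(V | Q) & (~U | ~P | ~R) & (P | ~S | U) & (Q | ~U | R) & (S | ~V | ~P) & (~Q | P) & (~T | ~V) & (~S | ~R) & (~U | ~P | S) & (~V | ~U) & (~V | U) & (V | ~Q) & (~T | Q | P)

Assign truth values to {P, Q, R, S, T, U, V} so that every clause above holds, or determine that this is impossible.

UNSATISFIABLE

Try V = 1.
(~T) alone gives T = 0.
(~U) alone gives U = 0.
That conflicts with the unit clause (U).
So V must be the other value — set V = 0.
(Q) alone gives Q = 1.
That conflicts with the unit clause (~Q).
Either choice for V ends in contradiction.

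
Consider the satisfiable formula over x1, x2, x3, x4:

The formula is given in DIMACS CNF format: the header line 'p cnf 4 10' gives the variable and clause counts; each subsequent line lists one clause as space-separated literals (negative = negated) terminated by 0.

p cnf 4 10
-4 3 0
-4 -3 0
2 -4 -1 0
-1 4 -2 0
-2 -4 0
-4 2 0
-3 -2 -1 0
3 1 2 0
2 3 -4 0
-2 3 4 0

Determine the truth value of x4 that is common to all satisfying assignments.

False

Suppose x4 = True.
(x3) alone gives x3 = True.
That conflicts with the unit clause (¬x3).
So every satisfying assignment has x4 = False.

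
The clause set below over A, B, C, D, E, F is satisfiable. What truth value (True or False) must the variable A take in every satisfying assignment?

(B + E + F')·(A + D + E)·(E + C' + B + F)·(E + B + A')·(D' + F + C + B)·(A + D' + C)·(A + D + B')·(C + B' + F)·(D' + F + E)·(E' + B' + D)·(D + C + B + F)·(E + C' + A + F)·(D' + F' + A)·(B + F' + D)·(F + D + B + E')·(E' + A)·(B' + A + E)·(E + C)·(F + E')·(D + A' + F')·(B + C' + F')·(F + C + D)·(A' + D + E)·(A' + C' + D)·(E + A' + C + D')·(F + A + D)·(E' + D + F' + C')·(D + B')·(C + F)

True

Suppose A = 0.
Unit clause (E') forces E = 0.
Unit clause (D) forces D = 1.
Unit clause (C) forces C = 1.
Unit clause (F) forces F = 1.
That conflicts with the unit clause (F').
So every satisfying assignment has A = True.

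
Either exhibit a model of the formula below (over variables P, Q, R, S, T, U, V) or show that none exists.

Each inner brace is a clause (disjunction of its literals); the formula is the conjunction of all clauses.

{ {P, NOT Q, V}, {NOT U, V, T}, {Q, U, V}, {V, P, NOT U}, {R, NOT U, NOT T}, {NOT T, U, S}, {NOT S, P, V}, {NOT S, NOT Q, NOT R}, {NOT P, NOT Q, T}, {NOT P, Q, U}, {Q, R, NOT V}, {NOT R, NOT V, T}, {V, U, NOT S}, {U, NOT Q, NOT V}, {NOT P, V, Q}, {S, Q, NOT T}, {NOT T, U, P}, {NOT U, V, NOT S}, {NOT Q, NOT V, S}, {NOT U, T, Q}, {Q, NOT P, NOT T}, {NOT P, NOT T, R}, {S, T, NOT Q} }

Try P = true.
Try Q = true.
(T) alone gives T = true.
(R) alone gives R = true.
(NOT S) alone gives S = false.
(U) alone gives U = true.
(NOT V) alone gives V = false.
Every clause now holds.

P ↦ true,  Q ↦ true,  R ↦ true,  S ↦ false,  T ↦ true,  U ↦ true,  V ↦ false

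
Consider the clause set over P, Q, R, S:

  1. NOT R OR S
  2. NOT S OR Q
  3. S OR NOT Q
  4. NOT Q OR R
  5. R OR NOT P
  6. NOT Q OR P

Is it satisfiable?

Branch on R: set R = true.
The clause (S) is unit, so S = true.
The clause (Q) is unit, so Q = true.
The clause (P) is unit, so P = true.
Every clause now holds.
A satisfying assignment: P=true,  Q=true,  R=true,  S=true.

Yes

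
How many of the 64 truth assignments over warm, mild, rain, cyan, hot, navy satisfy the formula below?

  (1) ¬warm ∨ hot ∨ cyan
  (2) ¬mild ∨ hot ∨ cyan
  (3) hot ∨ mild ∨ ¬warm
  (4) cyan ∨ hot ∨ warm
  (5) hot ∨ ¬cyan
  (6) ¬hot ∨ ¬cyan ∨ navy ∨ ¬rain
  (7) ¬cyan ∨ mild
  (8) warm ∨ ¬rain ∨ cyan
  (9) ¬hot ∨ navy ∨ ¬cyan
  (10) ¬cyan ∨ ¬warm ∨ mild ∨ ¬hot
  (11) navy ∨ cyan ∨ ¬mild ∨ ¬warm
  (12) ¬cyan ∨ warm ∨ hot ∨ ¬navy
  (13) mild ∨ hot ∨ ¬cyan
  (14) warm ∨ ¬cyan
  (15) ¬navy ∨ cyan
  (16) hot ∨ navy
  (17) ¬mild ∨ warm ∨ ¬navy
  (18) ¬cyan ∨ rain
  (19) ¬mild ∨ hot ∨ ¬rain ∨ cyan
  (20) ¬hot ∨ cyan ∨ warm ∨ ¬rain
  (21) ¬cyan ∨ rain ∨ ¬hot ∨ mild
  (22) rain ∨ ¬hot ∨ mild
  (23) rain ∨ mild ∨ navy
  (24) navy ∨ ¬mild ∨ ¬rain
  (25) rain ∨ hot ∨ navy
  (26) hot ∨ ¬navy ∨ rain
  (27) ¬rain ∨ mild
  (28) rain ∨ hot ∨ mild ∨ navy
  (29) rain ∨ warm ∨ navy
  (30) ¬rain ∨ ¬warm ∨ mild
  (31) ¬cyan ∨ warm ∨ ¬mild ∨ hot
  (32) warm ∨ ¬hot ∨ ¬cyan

1

There are 2^6 = 64 truth assignments over (warm, mild, rain, cyan, hot, navy).
Split on cyan. With cyan = True, the clauses containing cyan are satisfied and ¬cyan drops from the rest; 1 of the 2^5 = 32 assignments to the other variables satisfy what remains.
With cyan = False, by the same count on the reduced clause set, 0 assignments work.
Total: 1 + 0 = 1.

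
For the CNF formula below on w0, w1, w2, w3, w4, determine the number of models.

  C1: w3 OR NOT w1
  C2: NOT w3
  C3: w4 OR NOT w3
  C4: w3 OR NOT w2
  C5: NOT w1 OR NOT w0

There are 2^5 = 32 truth assignments over (w0, w1, w2, w3, w4).
Split on w4. With w4 = true, the clauses containing w4 are satisfied and NOT w4 drops from the rest; 2 of the 2^4 = 16 assignments to the other variables satisfy what remains.
With w4 = false, by the same count on the reduced clause set, 2 assignments work.
(One model: w0=F, w1=F, w2=F, w3=F, w4=F.)
Total: 2 + 2 = 4.

4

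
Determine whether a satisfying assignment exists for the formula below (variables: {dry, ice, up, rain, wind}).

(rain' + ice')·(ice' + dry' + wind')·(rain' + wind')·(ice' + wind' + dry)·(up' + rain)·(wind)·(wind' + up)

Unsatisfiable

(wind) alone gives wind = 1.
(rain') alone gives rain = 0.
(up') alone gives up = 0.
Now (up) is unsatisfied and unit — conflict.
No assignment satisfies every clause.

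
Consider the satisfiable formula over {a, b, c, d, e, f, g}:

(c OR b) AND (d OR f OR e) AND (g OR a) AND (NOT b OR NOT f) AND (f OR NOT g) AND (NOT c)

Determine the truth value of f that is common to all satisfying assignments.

False

Suppose f = true.
From the singleton clause (NOT b), b = false.
From the singleton clause (c), c = true.
But (NOT c) is also a unit clause — contradiction.
So every satisfying assignment has f = False.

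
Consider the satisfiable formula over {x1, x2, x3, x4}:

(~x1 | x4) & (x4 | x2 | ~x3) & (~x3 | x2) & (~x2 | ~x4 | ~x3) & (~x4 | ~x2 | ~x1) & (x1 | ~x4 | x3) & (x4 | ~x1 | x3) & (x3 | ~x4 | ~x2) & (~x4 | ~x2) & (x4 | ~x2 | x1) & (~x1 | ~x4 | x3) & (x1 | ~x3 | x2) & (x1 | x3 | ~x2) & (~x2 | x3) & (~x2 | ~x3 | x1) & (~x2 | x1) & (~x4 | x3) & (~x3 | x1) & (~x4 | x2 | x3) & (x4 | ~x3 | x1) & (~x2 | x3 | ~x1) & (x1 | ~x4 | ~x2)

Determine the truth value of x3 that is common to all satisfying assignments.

False

Suppose x3 = 1.
From the singleton clause (x2), x2 = 1.
From the singleton clause (~x4), x4 = 0.
From the singleton clause (~x1), x1 = 0.
That conflicts with the unit clause (x1).
So every satisfying assignment has x3 = False.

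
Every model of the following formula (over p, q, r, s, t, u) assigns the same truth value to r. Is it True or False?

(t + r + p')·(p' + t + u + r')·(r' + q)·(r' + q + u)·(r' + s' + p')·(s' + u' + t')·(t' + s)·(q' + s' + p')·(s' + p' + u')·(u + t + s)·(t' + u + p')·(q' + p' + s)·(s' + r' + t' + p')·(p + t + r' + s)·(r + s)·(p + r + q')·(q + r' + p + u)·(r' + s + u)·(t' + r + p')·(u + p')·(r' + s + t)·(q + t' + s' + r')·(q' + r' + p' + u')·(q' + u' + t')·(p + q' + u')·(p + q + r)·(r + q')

True

Suppose r = 0.
From the singleton clause (s), s = 1.
From the singleton clause (q'), q = 0.
From the singleton clause (p), p = 1.
From the singleton clause (t), t = 1.
That conflicts with the unit clause (t').
So every satisfying assignment has r = True.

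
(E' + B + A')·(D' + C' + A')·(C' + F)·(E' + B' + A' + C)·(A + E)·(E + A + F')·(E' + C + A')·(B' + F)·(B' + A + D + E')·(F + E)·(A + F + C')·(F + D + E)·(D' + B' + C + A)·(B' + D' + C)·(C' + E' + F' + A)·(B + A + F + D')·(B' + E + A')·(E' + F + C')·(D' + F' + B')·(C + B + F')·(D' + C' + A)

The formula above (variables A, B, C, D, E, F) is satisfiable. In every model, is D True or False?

Suppose D = 1.
Branch on C: set C = 0.
Unit clause (B') forces B = 0.
Unit clause (F') forces F = 0.
Unit clause (E) forces E = 1.
Unit clause (A') forces A = 0.
Now (A) is unsatisfied and unit — conflict.
Undo C and try C = 1.
Unit clause (A') forces A = 0.
Now (A) is unsatisfied and unit — conflict.
Neither C = 1 nor C = 0 works.
So every satisfying assignment has D = False.

False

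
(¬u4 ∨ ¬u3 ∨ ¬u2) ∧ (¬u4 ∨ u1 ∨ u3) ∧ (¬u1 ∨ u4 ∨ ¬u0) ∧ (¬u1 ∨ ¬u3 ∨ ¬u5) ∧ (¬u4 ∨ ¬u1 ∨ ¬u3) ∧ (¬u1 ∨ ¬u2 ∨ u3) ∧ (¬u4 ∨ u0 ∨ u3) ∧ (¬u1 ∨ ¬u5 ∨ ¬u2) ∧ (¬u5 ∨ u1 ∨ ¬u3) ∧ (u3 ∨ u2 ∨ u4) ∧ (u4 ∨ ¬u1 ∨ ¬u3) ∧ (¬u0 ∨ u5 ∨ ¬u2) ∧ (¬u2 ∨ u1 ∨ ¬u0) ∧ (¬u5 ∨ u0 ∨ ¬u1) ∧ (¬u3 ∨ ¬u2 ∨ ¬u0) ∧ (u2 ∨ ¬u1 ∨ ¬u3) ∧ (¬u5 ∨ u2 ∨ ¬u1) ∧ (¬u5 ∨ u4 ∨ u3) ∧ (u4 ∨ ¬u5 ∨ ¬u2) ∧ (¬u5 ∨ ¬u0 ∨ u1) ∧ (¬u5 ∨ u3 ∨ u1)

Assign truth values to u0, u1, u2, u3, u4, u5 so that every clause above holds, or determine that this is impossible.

u0=False,  u1=False,  u2=True,  u3=True,  u4=False,  u5=False

Case u4 = False:
Case u1 = False:
Case u5 = False:
Case u3 = True:
Case u0 = False:
No clause remains; u2 is free.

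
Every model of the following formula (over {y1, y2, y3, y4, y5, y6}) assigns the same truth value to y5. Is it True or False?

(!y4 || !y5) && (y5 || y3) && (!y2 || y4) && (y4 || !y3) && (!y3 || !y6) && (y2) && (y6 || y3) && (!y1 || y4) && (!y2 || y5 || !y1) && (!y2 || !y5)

Suppose y5 = true.
From the singleton clause (!y4), y4 = false.
From the singleton clause (!y2), y2 = false.
But (y2) is also a unit clause — contradiction.
So every satisfying assignment has y5 = False.

False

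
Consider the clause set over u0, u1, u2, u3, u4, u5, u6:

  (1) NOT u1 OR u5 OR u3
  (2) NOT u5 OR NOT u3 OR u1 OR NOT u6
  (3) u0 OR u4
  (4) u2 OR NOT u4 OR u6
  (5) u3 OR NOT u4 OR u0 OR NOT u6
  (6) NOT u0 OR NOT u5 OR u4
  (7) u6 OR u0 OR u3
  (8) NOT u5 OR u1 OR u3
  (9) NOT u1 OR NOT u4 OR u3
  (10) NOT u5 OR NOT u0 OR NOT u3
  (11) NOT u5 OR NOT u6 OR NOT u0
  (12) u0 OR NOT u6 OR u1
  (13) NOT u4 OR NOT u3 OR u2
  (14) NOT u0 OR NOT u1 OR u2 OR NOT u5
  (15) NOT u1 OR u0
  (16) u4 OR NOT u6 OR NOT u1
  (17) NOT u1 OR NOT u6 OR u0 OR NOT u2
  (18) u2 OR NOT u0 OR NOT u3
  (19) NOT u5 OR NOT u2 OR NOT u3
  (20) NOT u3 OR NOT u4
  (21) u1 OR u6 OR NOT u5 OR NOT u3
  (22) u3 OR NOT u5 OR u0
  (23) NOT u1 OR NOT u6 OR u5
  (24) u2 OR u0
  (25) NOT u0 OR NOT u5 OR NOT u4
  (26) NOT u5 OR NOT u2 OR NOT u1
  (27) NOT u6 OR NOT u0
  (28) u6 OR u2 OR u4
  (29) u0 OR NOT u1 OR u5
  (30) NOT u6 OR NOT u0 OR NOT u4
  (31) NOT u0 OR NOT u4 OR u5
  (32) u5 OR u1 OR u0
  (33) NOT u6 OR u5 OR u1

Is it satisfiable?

Yes, satisfiable

Branch on u0: set u0 = true.
The clause (NOT u6) is unit, so u6 = false.
Branch on u2: set u2 = true.
Branch on u5: set u5 = false.
The clause (NOT u4) is unit, so u4 = false.
Branch on u1: set u1 = false.
All clauses hold; u3 can take either value.
A satisfying assignment: u0 ↦ true,  u1 ↦ false,  u2 ↦ true,  u3 ↦ true,  u4 ↦ false,  u5 ↦ false,  u6 ↦ false.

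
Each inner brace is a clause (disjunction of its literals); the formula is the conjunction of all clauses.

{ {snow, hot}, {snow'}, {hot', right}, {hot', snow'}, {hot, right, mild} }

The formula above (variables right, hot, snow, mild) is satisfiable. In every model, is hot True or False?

True

Suppose hot = 0.
Unit clause (snow) forces snow = 1.
That conflicts with the unit clause (snow').
So every satisfying assignment has hot = True.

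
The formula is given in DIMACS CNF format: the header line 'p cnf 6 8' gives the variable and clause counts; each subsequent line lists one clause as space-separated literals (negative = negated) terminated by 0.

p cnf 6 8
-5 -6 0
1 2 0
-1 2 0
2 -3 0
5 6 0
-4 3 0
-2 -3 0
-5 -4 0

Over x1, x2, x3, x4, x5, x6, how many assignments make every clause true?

There are 2^6 = 64 truth assignments over (x1, x2, x3, x4, x5, x6).
Split on x5. With x5 = True, the clauses containing x5 are satisfied and ¬x5 drops from the rest; 2 of the 2^5 = 32 assignments to the other variables satisfy what remains.
With x5 = False, by the same count on the reduced clause set, 2 assignments work.
(One model: x1=F, x2=T, x3=F, x4=F, x5=F, x6=T.)
Total: 2 + 2 = 4.

4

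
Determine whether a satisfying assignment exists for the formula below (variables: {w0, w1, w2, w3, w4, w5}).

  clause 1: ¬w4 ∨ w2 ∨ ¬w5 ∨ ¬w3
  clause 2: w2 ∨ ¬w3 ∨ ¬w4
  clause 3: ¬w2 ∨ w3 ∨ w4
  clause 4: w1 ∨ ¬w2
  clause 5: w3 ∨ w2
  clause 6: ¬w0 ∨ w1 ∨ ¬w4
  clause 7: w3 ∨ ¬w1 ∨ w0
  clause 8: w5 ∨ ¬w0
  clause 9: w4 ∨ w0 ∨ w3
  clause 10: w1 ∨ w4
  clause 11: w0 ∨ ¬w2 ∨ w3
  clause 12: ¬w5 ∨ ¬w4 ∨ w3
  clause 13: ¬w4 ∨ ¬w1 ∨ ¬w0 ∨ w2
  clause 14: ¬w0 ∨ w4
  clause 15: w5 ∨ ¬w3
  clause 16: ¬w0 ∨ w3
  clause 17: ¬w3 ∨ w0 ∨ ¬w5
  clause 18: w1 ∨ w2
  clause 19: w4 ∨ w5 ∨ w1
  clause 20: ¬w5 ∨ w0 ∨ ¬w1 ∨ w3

Suppose w1 = True.
Suppose w3 = True.
The clause (w5) is unit, so w5 = True.
The clause (w0) is unit, so w0 = True.
The clause (w4) is unit, so w4 = True.
The clause (w2) is unit, so w2 = True.
This assignment satisfies each clause.
A satisfying assignment: w0=True, w1=True, w2=True, w3=True, w4=True, w5=True.

Yes, satisfiable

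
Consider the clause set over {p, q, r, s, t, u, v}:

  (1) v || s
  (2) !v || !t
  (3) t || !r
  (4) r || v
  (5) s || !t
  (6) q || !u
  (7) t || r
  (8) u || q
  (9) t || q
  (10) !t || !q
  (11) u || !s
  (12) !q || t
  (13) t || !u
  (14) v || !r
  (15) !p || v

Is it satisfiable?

Unsatisfiable

Branch on v: set v = true.
The clause (!t) is unit, so t = false.
The clause (!r) is unit, so r = false.
But (r) is also a unit clause — contradiction.
So v must be the other value — set v = false.
The clause (s) is unit, so s = true.
The clause (r) is unit, so r = true.
But (!r) is also a unit clause — contradiction.
Either choice for v ends in contradiction.
No assignment satisfies every clause.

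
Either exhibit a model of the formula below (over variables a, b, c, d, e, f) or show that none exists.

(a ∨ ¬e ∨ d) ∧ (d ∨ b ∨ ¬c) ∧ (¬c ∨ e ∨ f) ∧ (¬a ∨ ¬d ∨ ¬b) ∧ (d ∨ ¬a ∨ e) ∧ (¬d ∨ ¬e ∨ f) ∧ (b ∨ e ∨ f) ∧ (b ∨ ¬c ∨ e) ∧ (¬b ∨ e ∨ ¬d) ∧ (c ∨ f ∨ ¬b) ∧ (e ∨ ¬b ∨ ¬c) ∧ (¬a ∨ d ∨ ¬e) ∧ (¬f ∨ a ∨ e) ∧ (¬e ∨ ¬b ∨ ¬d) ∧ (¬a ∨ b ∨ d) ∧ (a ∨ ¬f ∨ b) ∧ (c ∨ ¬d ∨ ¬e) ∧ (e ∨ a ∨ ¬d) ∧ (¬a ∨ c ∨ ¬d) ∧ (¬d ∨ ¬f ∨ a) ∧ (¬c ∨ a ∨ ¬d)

a ↦ True, b ↦ False, c ↦ True, d ↦ True, e ↦ True, f ↦ True

Suppose a = True.
Suppose d = True.
Unit clause (¬b) forces b = False.
Unit clause (c) forces c = True.
Unit clause (e) forces e = True.
Unit clause (f) forces f = True.
Every clause now holds.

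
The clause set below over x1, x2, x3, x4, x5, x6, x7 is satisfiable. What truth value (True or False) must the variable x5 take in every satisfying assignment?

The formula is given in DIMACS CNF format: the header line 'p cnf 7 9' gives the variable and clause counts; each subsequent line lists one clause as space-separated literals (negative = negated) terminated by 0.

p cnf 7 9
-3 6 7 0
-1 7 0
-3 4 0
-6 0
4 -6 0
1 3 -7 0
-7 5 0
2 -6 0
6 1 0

Suppose x5 = False.
From the singleton clause (¬x6), x6 = False.
From the singleton clause (¬x7), x7 = False.
From the singleton clause (¬x3), x3 = False.
From the singleton clause (¬x1), x1 = False.
Now (x1) is unsatisfied and unit — conflict.
So every satisfying assignment has x5 = True.

True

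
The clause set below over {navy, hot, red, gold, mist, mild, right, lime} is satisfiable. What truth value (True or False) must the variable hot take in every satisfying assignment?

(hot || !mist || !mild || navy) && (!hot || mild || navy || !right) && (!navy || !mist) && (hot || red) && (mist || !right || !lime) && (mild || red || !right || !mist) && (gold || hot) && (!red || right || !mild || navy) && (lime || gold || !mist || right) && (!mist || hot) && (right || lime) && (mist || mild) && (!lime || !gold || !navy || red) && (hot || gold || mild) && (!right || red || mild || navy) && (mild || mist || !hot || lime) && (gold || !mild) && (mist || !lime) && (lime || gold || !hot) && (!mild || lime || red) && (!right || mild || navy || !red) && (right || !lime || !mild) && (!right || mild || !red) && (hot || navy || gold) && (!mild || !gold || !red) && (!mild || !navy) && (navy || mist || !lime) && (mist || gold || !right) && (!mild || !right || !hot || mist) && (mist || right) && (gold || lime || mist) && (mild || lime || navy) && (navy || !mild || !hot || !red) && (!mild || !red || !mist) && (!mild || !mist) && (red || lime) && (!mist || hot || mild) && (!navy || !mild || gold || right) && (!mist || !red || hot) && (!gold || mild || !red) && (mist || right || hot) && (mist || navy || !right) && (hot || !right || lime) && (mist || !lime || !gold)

True

Suppose hot = false.
Unit clause (red) forces red = true.
Unit clause (gold) forces gold = true.
Unit clause (!mist) forces mist = false.
Unit clause (mild) forces mild = true.
That conflicts with the unit clause (!mild).
So every satisfying assignment has hot = True.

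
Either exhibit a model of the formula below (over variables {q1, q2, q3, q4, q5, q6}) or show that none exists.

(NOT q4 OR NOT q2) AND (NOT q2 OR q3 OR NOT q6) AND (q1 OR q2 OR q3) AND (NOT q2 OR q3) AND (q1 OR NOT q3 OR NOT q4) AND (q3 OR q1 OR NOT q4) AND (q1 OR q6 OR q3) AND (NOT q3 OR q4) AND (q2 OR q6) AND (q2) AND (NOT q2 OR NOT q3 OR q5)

UNSATISFIABLE

(q2) alone gives q2 = true.
(NOT q4) alone gives q4 = false.
(q3) alone gives q3 = true.
That conflicts with the unit clause (NOT q3).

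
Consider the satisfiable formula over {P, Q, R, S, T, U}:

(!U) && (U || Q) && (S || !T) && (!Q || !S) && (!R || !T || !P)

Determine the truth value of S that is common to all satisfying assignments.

False

Suppose S = true.
Unit clause (!U) forces U = false.
Unit clause (Q) forces Q = true.
But (!Q) is also a unit clause — contradiction.
So every satisfying assignment has S = False.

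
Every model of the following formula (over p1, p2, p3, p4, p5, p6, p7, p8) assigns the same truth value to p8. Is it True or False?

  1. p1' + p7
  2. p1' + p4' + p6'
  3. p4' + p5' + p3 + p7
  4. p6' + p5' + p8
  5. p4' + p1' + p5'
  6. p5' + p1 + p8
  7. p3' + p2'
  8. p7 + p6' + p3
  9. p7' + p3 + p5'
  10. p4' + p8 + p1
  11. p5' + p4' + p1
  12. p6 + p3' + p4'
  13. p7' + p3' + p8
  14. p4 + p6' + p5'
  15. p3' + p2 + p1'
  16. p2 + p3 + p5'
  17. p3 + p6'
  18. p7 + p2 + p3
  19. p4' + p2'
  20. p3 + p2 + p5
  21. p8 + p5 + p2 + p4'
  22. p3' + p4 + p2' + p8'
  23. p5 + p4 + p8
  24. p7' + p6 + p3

True

Suppose p8 = 0.
Suppose p1 = 0.
From the singleton clause (p5'), p5 = 0.
From the singleton clause (p4'), p4 = 0.
That conflicts with the unit clause (p4).
Undo p1 and try p1 = 1.
From the singleton clause (p7), p7 = 1.
From the singleton clause (p3'), p3 = 0.
From the singleton clause (p5'), p5 = 0.
From the singleton clause (p6'), p6 = 0.
That conflicts with the unit clause (p6).
Either choice for p1 ends in contradiction.
So every satisfying assignment has p8 = True.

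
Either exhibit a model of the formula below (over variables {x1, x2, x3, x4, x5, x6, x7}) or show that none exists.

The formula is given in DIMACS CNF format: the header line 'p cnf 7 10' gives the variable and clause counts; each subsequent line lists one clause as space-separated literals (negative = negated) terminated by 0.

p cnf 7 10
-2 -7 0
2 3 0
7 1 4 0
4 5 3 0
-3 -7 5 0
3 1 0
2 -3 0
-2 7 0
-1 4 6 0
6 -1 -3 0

UNSATISFIABLE

Suppose x2 = False.
From the singleton clause (x3), x3 = True.
That conflicts with the unit clause (¬x3).
That branch fails; take x2 = True instead.
From the singleton clause (¬x7), x7 = False.
That conflicts with the unit clause (x7).
Either choice for x2 ends in contradiction.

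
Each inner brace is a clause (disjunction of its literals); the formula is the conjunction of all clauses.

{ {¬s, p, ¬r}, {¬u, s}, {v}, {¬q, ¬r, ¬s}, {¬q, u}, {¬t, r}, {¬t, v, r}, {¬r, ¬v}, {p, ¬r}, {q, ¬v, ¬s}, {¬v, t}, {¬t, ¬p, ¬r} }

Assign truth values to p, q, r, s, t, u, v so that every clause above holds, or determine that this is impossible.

UNSATISFIABLE

Unit clause (v) forces v = True.
Unit clause (¬r) forces r = False.
Unit clause (¬t) forces t = False.
But (t) is also a unit clause — contradiction.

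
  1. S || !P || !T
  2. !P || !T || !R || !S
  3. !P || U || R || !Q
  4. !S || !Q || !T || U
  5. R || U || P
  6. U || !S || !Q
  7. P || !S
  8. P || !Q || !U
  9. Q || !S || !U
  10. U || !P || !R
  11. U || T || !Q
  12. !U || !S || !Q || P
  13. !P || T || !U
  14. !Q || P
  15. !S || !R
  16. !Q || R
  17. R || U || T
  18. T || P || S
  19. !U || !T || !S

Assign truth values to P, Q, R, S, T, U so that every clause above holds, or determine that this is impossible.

Try P = true.
Try S = true.
The clause (!R) is unit, so R = false.
The clause (!Q) is unit, so Q = false.
The clause (!U) is unit, so U = false.
The clause (T) is unit, so T = true.
This assignment satisfies each clause.

P ↦ true, Q ↦ false, R ↦ false, S ↦ true, T ↦ true, U ↦ false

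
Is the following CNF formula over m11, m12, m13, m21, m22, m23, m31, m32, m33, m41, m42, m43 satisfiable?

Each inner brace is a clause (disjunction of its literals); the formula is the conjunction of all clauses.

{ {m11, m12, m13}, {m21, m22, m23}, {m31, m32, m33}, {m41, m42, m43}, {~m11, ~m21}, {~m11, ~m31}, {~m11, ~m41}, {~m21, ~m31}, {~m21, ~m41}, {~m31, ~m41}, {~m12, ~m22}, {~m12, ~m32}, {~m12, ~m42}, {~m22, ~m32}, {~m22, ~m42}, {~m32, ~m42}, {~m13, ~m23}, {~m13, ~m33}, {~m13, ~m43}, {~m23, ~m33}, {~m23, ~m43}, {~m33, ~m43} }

No

Try m11 = 0.
Try m12 = 1.
(~m22) alone gives m22 = 0.
(~m32) alone gives m32 = 0.
(~m42) alone gives m42 = 0.
Try m21 = 1.
(~m31) alone gives m31 = 0.
(m33) alone gives m33 = 1.
(~m41) alone gives m41 = 0.
(m43) alone gives m43 = 1.
Now (~m43) is unsatisfied and unit — conflict.
So m21 must be the other value — set m21 = 0.
(m23) alone gives m23 = 1.
(~m13) alone gives m13 = 0.
(~m33) alone gives m33 = 0.
(m31) alone gives m31 = 1.
(~m41) alone gives m41 = 0.
(m43) alone gives m43 = 1.
Now (~m43) is unsatisfied and unit — conflict.
Either choice for m21 ends in contradiction.
So m12 must be the other value — set m12 = 0.
(m13) alone gives m13 = 1.
(~m23) alone gives m23 = 0.
(~m33) alone gives m33 = 0.
(~m43) alone gives m43 = 0.
Try m21 = 1.
(~m31) alone gives m31 = 0.
(m32) alone gives m32 = 1.
(~m41) alone gives m41 = 0.
(m42) alone gives m42 = 1.
Now (~m42) is unsatisfied and unit — conflict.
So m21 must be the other value — set m21 = 0.
(m22) alone gives m22 = 1.
(~m32) alone gives m32 = 0.
(m31) alone gives m31 = 1.
(~m41) alone gives m41 = 0.
(m42) alone gives m42 = 1.
Now (~m42) is unsatisfied and unit — conflict.
Either choice for m21 ends in contradiction.
Either choice for m12 ends in contradiction.
So m11 must be the other value — set m11 = 1.
(~m21) alone gives m21 = 0.
(~m31) alone gives m31 = 0.
(~m41) alone gives m41 = 0.
Try m22 = 1.
(~m12) alone gives m12 = 0.
(~m32) alone gives m32 = 0.
(m33) alone gives m33 = 1.
(~m42) alone gives m42 = 0.
(m43) alone gives m43 = 1.
Now (~m43) is unsatisfied and unit — conflict.
So m22 must be the other value — set m22 = 0.
(m23) alone gives m23 = 1.
(~m13) alone gives m13 = 0.
(~m33) alone gives m33 = 0.
(m32) alone gives m32 = 1.
(~m12) alone gives m12 = 0.
(~m42) alone gives m42 = 0.
(m43) alone gives m43 = 1.
Now (~m43) is unsatisfied and unit — conflict.
Either choice for m22 ends in contradiction.
Either choice for m11 ends in contradiction.
No assignment satisfies every clause.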